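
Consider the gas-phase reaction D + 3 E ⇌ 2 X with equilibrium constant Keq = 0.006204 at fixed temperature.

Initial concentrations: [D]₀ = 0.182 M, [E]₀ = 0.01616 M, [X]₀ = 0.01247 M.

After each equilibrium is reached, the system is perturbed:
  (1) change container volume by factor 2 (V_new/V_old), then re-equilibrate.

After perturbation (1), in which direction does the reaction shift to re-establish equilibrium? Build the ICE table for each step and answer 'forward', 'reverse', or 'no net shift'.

Q₀ = 202.5 vs Keq = 0.006204 ⇒ Q>K, reverse
Step 1:
                  D         E         X
  I           0.182   0.01616   0.01247
  C        0.006125   0.01838  -0.01225
  E          0.1881   0.03454 2.1927e-04
  solve Keq expr → x = -0.006125; check Q = 0.006204
Then change container volume by factor 2 (V_new/V_old).
Step 2:
                  D         E         X
  I         0.09406   0.01727 1.0963e-04
  C       2.7210e-05 8.1629e-05 -5.4419e-05
  E         0.09409   0.01735 5.5213e-05
  solve Keq expr → x = -2.7210e-05; check Q = 0.006204

Direction: reverse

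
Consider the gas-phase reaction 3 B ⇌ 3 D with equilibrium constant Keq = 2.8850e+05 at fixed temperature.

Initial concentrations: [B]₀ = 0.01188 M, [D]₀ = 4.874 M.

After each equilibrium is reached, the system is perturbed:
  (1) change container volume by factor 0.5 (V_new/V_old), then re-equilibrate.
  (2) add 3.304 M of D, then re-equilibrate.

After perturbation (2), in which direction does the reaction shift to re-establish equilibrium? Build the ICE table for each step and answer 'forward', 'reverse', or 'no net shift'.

Q₀ = 6.9057e+07 vs Keq = 2.8850e+05 ⇒ Q>K, reverse
Step 1:
                  B         D
  I         0.01188     4.874
  C         0.06096  -0.06096
  E         0.07284     4.813
  solve Keq expr → x = -0.02032; check Q = 2.8850e+05
Then change container volume by factor 0.5 (V_new/V_old).
Step 2:
                  B         D
  I          0.1457     9.626
  C               0         0
  E          0.1457     9.626
  solve Keq expr → x = 0; check Q = 2.8850e+05
Then add 3.304 M of D.
Step 3:
                  B         D
  I          0.1457     12.93
  C         0.04926  -0.04926
  E          0.1949     12.88
  solve Keq expr → x = -0.01642; check Q = 2.8850e+05

Direction: reverse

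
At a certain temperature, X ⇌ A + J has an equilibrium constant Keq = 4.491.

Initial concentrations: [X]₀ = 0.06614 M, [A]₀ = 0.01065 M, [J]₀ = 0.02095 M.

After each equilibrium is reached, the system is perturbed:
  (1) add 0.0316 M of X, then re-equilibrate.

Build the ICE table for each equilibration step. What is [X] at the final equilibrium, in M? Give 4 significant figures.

Q₀ = 0.003373 vs Keq = 4.491 ⇒ Q<K, forward
Step 1:
                  X         A         J
  I         0.06614   0.01065   0.02095
  C         -0.0647    0.0647    0.0647
  E        0.001437   0.07535   0.08565
  solve Keq expr → x = 0.0647; check Q = 4.491
Then add 0.0316 M of X.
Step 2:
                  X         A         J
  I         0.03304   0.07535   0.08565
  C        -0.03031   0.03031   0.03031
  E        0.002728    0.1057     0.116
  solve Keq expr → x = 0.03031; check Q = 4.491

[X]_eq = 0.002728 M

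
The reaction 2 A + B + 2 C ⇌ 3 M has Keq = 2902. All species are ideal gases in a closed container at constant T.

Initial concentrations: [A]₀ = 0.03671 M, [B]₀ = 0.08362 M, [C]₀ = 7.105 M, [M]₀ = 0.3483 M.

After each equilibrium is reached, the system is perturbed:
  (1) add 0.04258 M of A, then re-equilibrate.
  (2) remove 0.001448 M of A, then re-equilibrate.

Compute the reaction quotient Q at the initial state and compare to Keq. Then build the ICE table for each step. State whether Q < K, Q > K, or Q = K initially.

Q₀ = 7.428; Q < K (proceeds forward)

Q₀ = 7.428 vs Keq = 2902 ⇒ Q<K, forward
Step 1:
                  A         B         C         M
  I         0.03671   0.08362     7.105    0.3483
  C        -0.03414  -0.01707  -0.03414   0.05121
  E         0.00257   0.06655     7.071    0.3995
  solve Keq expr → x = 0.01707; check Q = 2902
Then add 0.04258 M of A.
Step 2:
                  A         B         C         M
  I         0.04515   0.06655     7.071    0.3995
  C        -0.04129  -0.02064  -0.04129   0.06193
  E        0.003863   0.04591      7.03    0.4614
  solve Keq expr → x = 0.02064; check Q = 2902
Then remove 0.001448 M of A.
Step 3:
                  A         B         C         M
  I        0.002415   0.04591      7.03    0.4614
  C        0.001392 6.9614e-04  0.001392 -0.002088
  E        0.003808    0.0466     7.031    0.4594
  solve Keq expr → x = -6.9614e-04; check Q = 2902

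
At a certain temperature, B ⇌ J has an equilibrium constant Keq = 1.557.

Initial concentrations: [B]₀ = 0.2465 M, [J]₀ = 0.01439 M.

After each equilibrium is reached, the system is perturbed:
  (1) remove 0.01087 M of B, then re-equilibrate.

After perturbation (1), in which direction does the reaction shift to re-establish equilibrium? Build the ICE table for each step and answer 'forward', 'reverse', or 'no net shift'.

Q₀ = 0.05838 vs Keq = 1.557 ⇒ Q<K, forward
Step 1:
                  B         J
  Initial    0.2465   0.01439
  Change    -0.1445    0.1445
  Equil       0.102    0.1589
  solve Keq expr → x = 0.1445; check Q = 1.557
Then remove 0.01087 M of B.
Step 2:
                  B         J
  Initial   0.09116    0.1589
  Change   0.006619 -0.006619
  Equil     0.09778    0.1522
  solve Keq expr → x = -0.006619; check Q = 1.557

Direction: reverse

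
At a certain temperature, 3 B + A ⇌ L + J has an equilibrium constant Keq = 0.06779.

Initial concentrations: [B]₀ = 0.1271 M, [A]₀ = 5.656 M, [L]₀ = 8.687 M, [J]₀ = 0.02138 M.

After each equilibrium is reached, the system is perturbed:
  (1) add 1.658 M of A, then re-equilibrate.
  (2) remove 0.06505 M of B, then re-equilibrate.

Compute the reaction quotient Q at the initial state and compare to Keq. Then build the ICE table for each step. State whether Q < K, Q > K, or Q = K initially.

Q₀ = 15.99; Q > K (proceeds reverse)

Q₀ = 15.99 vs Keq = 0.06779 ⇒ Q>K, reverse
Step 1:
                    B           A           L           J
  I            0.1271       5.656       8.687     0.02138
  C           0.06322     0.02107    -0.02107    -0.02107
  E            0.1903       5.677       8.666  3.0615e-04
  solve Keq expr → x = -0.02107; check Q = 0.06779
Then add 1.658 M of A.
Step 2:
                    B           A           L           J
  I            0.1903       7.335       8.666  3.0615e-04
  C       -2.6329e-04 -8.7765e-05  8.7765e-05  8.7765e-05
  E            0.1901       7.335       8.666  3.9392e-04
  solve Keq expr → x = 8.7765e-05; check Q = 0.06779
Then remove 0.06505 M of B.
Step 3:
                    B           A           L           J
  I             0.125       7.335       8.666  3.9392e-04
  C        8.3865e-04  2.7955e-04 -2.7955e-04 -2.7955e-04
  E            0.1258       7.335       8.666  1.1437e-04
  solve Keq expr → x = -2.7955e-04; check Q = 0.06779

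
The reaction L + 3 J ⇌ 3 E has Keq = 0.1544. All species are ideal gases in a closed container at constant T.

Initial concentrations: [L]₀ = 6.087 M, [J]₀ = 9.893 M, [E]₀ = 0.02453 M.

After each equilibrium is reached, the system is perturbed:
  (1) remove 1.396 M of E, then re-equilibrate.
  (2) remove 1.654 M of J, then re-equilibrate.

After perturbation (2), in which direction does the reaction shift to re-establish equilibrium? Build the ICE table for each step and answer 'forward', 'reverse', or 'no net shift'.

Q₀ = 2.5044e-09 vs Keq = 0.1544 ⇒ Q<K, forward
Step 1:
                   L          J          E
  I            6.087      9.893    0.02453
  C           -1.547     -4.641      4.641
  E             4.54      5.252      4.665
  solve Keq expr → x = 1.547; check Q = 0.1544
Then remove 1.396 M of E.
Step 2:
                   L          J          E
  I             4.54      5.252      3.269
  C           -0.234    -0.7019     0.7019
  E            4.306       4.55      3.971
  solve Keq expr → x = 0.234; check Q = 0.1544
Then remove 1.654 M of J.
Step 3:
                   L          J          E
  I            4.306      2.896      3.971
  C           0.2464     0.7391    -0.7391
  E            4.552      3.635      3.232
  solve Keq expr → x = -0.2464; check Q = 0.1544

Direction: reverse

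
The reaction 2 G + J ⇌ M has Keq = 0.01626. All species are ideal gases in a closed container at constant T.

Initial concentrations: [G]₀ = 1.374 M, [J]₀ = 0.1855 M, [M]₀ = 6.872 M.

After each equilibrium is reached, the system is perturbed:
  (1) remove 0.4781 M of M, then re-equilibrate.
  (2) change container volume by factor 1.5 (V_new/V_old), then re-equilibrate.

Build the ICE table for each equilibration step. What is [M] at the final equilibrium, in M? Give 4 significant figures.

Q₀ = 19.62 vs Keq = 0.01626 ⇒ Q>K, reverse
Step 1:
                    G           J           M
  I             1.374      0.1855       6.872
  C             6.584       3.292      -3.292
  E             7.958       3.477        3.58
  solve Keq expr → x = -3.292; check Q = 0.01626
Then remove 0.4781 M of M.
Step 2:
                    G           J           M
  I             7.958       3.477       3.102
  C            -0.256      -0.128       0.128
  E             7.702       3.349        3.23
  solve Keq expr → x = 0.128; check Q = 0.01626
Then change container volume by factor 1.5 (V_new/V_old).
Step 3:
                    G           J           M
  I             5.134       2.233       2.153
  C            0.9861      0.4931     -0.4931
  E              6.12       2.726        1.66
  solve Keq expr → x = -0.4931; check Q = 0.01626

[M]_eq = 1.66 M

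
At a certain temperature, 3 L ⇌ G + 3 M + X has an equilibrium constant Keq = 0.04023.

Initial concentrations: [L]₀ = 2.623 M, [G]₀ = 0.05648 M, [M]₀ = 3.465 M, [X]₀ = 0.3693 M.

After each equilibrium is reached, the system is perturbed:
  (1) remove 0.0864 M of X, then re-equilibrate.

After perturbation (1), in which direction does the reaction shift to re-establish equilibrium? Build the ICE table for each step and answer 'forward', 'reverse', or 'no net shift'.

Q₀ = 0.04808 vs Keq = 0.04023 ⇒ Q>K, reverse
Step 1:
                  L         G         M         X
  I           2.623   0.05648     3.465    0.3693
  C         0.01941  -0.00647  -0.01941  -0.00647
  E           2.642   0.05001     3.446    0.3628
  solve Keq expr → x = -0.00647; check Q = 0.04023
Then remove 0.0864 M of X.
Step 2:
                  L         G         M         X
  I           2.642   0.05001     3.446    0.2764
  C         -0.0293  0.009767    0.0293  0.009767
  E           2.613   0.05978     3.475    0.2862
  solve Keq expr → x = 0.009767; check Q = 0.04023

Direction: forward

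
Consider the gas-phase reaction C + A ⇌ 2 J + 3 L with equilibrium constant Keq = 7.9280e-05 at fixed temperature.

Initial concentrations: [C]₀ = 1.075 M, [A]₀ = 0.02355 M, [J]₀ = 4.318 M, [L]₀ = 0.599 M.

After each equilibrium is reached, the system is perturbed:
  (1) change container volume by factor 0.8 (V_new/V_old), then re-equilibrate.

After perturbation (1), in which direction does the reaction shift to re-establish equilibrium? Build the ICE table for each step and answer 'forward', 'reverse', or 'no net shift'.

Q₀ = 158.3 vs Keq = 7.9280e-05 ⇒ Q>K, reverse
Step 1:
                    C           A           J           L
  init          1.075     0.02355       4.318       0.599
  Δ            0.1959      0.1959     -0.3918     -0.5877
  eq            1.271      0.2195       3.926     0.01128
  solve Keq expr → x = -0.1959; check Q = 7.9280e-05
Then change container volume by factor 0.8 (V_new/V_old).
Step 2:
                    C           A           J           L
  init          1.589      0.2743       4.908      0.0141
  Δ        9.3387e-04  9.3387e-04   -0.001868   -0.002802
  eq             1.59      0.2753       4.906      0.0113
  solve Keq expr → x = -9.3387e-04; check Q = 7.9280e-05

Direction: reverse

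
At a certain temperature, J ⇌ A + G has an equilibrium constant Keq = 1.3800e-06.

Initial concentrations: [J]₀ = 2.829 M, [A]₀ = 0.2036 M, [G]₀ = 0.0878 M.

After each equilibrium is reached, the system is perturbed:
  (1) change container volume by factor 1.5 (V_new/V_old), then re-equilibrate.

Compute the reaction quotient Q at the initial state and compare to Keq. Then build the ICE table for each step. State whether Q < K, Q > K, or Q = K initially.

Q₀ = 0.006319; Q > K (proceeds reverse)

Q₀ = 0.006319 vs Keq = 1.3800e-06 ⇒ Q>K, reverse
Step 1:
                  J         A         G
  init        2.829    0.2036    0.0878
  Δ         0.08777  -0.08777  -0.08777
  eq          2.917    0.1158 3.4749e-05
  solve Keq expr → x = -0.08777; check Q = 1.3800e-06
Then change container volume by factor 1.5 (V_new/V_old).
Step 2:
                  J         A         G
  init        1.945   0.07722 2.3166e-05
  Δ       -1.1578e-05 1.1578e-05 1.1578e-05
  eq          1.944   0.07723 3.4744e-05
  solve Keq expr → x = 1.1578e-05; check Q = 1.3800e-06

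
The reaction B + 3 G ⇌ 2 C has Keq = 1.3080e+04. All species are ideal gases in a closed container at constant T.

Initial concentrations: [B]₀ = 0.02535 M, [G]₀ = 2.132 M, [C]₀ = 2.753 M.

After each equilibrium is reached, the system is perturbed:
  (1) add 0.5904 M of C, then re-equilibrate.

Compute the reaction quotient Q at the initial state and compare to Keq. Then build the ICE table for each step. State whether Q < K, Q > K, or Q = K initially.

Q₀ = 30.85 vs Keq = 1.3080e+04 ⇒ Q<K, forward
Step 1:
                  B         G         C
  I         0.02535     2.132     2.753
  C        -0.02528  -0.07584   0.05056
  E       6.9126e-05     2.056     2.804
  solve Keq expr → x = 0.02528; check Q = 1.3080e+04
Then add 0.5904 M of C.
Step 2:
                  B         G         C
  I       6.9126e-05     2.056     3.394
  C       3.2162e-05 9.6486e-05 -6.4324e-05
  E       1.0129e-04     2.056     3.394
  solve Keq expr → x = -3.2162e-05; check Q = 1.3080e+04

Q₀ = 30.85; Q < K (proceeds forward)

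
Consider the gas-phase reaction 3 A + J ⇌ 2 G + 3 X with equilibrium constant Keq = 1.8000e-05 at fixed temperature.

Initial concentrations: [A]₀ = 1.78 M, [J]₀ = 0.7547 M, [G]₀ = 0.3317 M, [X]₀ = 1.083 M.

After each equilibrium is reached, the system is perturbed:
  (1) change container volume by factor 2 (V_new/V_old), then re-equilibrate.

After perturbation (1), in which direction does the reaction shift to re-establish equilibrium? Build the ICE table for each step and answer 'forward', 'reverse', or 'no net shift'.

Direction: forward

Q₀ = 0.03284 vs Keq = 1.8000e-05 ⇒ Q>K, reverse
Step 1:
                  A         J         G         X
  I            1.78    0.7547    0.3317     1.083
  C          0.4567    0.1522   -0.3044   -0.4567
  E           2.237    0.9069   0.02726    0.6263
  solve Keq expr → x = -0.1522; check Q = 1.8000e-05
Then change container volume by factor 2 (V_new/V_old).
Step 2:
                  A         J         G         X
  I           1.118    0.4535   0.01363    0.3132
  C       -0.007164 -0.002388  0.004776  0.007164
  E           1.111    0.4511   0.01841    0.3203
  solve Keq expr → x = 0.002388; check Q = 1.8000e-05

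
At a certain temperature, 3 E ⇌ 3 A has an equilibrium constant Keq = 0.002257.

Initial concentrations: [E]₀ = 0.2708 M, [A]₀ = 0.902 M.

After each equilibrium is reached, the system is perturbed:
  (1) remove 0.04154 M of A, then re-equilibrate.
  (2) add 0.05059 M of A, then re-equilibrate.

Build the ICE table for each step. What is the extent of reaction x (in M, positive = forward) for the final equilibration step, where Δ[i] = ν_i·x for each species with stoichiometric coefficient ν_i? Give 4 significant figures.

x = -0.01491 M

Q₀ = 36.96 vs Keq = 0.002257 ⇒ Q>K, reverse
Step 1:
                    E           A
  init         0.2708       0.902
  Δ             0.766      -0.766
  eq            1.037       0.136
  solve Keq expr → x = -0.2553; check Q = 0.002257
Then remove 0.04154 M of A.
Step 2:
                    E           A
  init          1.037     0.09446
  Δ          -0.03672     0.03672
  eq                1      0.1312
  solve Keq expr → x = 0.01224; check Q = 0.002257
Then add 0.05059 M of A.
Step 3:
                    E           A
  init              1      0.1818
  Δ           0.04472    -0.04472
  eq            1.045       0.137
  solve Keq expr → x = -0.01491; check Q = 0.002257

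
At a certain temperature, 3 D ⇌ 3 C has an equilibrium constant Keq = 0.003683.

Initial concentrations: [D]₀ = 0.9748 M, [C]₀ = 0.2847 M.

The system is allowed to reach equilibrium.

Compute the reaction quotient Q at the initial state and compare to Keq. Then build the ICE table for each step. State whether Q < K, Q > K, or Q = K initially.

Q₀ = 0.02491 vs Keq = 0.003683 ⇒ Q>K, reverse
Step 1:
                    D           C
  init         0.9748      0.2847
  Δ            0.1162     -0.1162
  eq            1.091      0.1685
  solve Keq expr → x = -0.03874; check Q = 0.003683

Q₀ = 0.02491; Q > K (proceeds reverse)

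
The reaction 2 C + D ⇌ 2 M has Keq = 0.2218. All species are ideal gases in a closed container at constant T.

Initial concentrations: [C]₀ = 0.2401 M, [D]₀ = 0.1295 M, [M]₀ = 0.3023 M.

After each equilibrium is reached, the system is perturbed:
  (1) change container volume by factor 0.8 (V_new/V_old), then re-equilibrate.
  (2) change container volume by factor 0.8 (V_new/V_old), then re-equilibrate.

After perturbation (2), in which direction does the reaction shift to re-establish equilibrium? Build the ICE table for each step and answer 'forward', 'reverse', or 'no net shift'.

Direction: forward

Q₀ = 12.24 vs Keq = 0.2218 ⇒ Q>K, reverse
Step 1:
                  C         D         M
  I          0.2401    0.1295    0.3023
  C          0.2023    0.1011   -0.2023
  E          0.4424    0.2306       0.1
  solve Keq expr → x = -0.1011; check Q = 0.2218
Then change container volume by factor 0.8 (V_new/V_old).
Step 2:
                  C         D         M
  I          0.5529    0.2883    0.1251
  C        -0.01076 -0.005378   0.01076
  E          0.5422    0.2829    0.1358
  solve Keq expr → x = 0.005378; check Q = 0.2218
Then change container volume by factor 0.8 (V_new/V_old).
Step 3:
                  C         D         M
  I          0.6777    0.3536    0.1698
  C        -0.01419 -0.007095   0.01419
  E          0.6635    0.3465     0.184
  solve Keq expr → x = 0.007095; check Q = 0.2218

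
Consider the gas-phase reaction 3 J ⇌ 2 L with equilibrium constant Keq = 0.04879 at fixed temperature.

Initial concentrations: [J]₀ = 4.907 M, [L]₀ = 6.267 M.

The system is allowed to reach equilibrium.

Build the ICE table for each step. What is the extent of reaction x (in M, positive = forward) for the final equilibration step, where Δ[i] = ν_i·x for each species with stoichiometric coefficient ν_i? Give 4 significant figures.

Q₀ = 0.3324 vs Keq = 0.04879 ⇒ Q>K, reverse
Step 1:
                   J          L
  I            4.907      6.267
  C            2.594     -1.729
  E            7.501      4.538
  solve Keq expr → x = -0.8646; check Q = 0.04879

x = -0.8646 M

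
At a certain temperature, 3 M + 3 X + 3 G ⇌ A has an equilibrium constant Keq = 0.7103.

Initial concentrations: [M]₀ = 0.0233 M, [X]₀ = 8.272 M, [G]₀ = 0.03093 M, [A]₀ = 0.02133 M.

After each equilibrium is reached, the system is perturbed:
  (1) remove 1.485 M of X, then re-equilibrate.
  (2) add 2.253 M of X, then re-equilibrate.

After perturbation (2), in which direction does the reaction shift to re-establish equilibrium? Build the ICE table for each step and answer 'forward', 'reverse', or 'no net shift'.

Direction: forward

Q₀ = 1.0068e+05 vs Keq = 0.7103 ⇒ Q>K, reverse
Step 1:
                  M         X         G         A
  I          0.0233     8.272   0.03093   0.02133
  C         0.06332   0.06332   0.06332  -0.02111
  E         0.08662     8.335   0.09425 2.2380e-04
  solve Keq expr → x = -0.02111; check Q = 0.7103
Then remove 1.485 M of X.
Step 2:
                  M         X         G         A
  I         0.08662      6.85   0.09425 2.2380e-04
  C       2.9139e-04 2.9139e-04 2.9139e-04 -9.7130e-05
  E         0.08691     6.851   0.09454 1.2667e-04
  solve Keq expr → x = -9.7130e-05; check Q = 0.7103
Then add 2.253 M of X.
Step 3:
                  M         X         G         A
  I         0.08691     9.104   0.09454 1.2667e-04
  C       -4.8344e-04 -4.8344e-04 -4.8344e-04 1.6115e-04
  E         0.08643     9.103   0.09406 2.8782e-04
  solve Keq expr → x = 1.6115e-04; check Q = 0.7103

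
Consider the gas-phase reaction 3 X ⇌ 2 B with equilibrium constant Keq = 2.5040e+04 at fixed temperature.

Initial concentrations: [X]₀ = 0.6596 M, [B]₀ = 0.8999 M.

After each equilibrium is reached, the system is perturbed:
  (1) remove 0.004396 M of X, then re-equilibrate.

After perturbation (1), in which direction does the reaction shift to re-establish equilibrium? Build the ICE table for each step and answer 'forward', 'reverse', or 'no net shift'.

Q₀ = 2.822 vs Keq = 2.5040e+04 ⇒ Q<K, forward
Step 1:
                  X         B
  init       0.6596    0.8999
  Δ         -0.6186    0.4124
  eq        0.04097     1.312
  solve Keq expr → x = 0.2062; check Q = 2.5040e+04
Then remove 0.004396 M of X.
Step 2:
                  X         B
  init      0.03658     1.312
  Δ        0.004336 -0.002891
  eq        0.04091     1.309
  solve Keq expr → x = -0.001445; check Q = 2.5040e+04

Direction: reverse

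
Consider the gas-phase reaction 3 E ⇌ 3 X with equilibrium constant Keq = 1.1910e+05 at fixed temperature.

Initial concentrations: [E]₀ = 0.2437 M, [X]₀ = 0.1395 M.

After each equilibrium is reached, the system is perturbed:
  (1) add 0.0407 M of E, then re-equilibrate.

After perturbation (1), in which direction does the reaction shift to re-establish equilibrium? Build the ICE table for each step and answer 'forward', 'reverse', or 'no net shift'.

Q₀ = 0.1876 vs Keq = 1.1910e+05 ⇒ Q<K, forward
Step 1:
                  E         X
  Initial    0.2437    0.1395
  Change    -0.2361    0.2361
  Equil    0.007633    0.3756
  solve Keq expr → x = 0.07869; check Q = 1.1910e+05
Then add 0.0407 M of E.
Step 2:
                  E         X
  Initial   0.04833    0.3756
  Change   -0.03989   0.03989
  Equil    0.008444    0.4155
  solve Keq expr → x = 0.0133; check Q = 1.1910e+05

Direction: forward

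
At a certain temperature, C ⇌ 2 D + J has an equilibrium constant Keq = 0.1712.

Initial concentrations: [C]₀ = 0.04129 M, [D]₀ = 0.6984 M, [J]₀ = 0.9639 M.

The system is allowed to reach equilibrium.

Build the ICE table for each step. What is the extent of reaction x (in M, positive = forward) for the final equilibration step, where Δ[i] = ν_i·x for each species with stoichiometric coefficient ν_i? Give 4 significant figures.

Q₀ = 11.39 vs Keq = 0.1712 ⇒ Q>K, reverse
Step 1:
                    C           D           J
  I           0.04129      0.6984      0.9639
  C             0.225       -0.45      -0.225
  E            0.2663      0.2484      0.7389
  solve Keq expr → x = -0.225; check Q = 0.1712

x = -0.225 M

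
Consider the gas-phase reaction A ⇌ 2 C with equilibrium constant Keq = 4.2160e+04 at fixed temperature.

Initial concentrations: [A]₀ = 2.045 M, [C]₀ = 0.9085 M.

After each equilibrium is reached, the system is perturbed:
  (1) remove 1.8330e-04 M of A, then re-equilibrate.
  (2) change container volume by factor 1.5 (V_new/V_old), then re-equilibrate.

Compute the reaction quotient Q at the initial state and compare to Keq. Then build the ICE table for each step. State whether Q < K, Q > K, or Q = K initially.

Q₀ = 0.4036; Q < K (proceeds forward)

Q₀ = 0.4036 vs Keq = 4.2160e+04 ⇒ Q<K, forward
Step 1:
                   A          C
  I            2.045     0.9085
  C           -2.044      4.089
  E       5.9234e-04      4.997
  solve Keq expr → x = 2.044; check Q = 4.2160e+04
Then remove 1.8330e-04 M of A.
Step 2:
                   A          C
  I       4.0904e-04      4.997
  C       1.8321e-04 -3.6643e-04
  E       5.9226e-04      4.997
  solve Keq expr → x = -1.8321e-04; check Q = 4.2160e+04
Then change container volume by factor 1.5 (V_new/V_old).
Step 3:
                   A          C
  I       3.9484e-04      3.331
  C       -1.3157e-04 2.6314e-04
  E       2.6327e-04      3.332
  solve Keq expr → x = 1.3157e-04; check Q = 4.2160e+04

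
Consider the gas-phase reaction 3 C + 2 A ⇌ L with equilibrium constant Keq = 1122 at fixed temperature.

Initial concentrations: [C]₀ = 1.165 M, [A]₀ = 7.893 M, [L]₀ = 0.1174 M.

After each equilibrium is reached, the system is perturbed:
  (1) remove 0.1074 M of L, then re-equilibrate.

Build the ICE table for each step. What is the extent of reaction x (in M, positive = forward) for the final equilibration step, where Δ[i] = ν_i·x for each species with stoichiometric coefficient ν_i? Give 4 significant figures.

x = 5.2968e-04 M

Q₀ = 0.001192 vs Keq = 1122 ⇒ Q<K, forward
Step 1:
                    C           A           L
  I             1.165       7.893      0.1174
  C            -1.144     -0.7629      0.3815
  E            0.0206        7.13      0.4989
  solve Keq expr → x = 0.3815; check Q = 1122
Then remove 0.1074 M of L.
Step 2:
                    C           A           L
  I            0.0206        7.13      0.3915
  C         -0.001589   -0.001059  5.2968e-04
  E           0.01901       7.129       0.392
  solve Keq expr → x = 5.2968e-04; check Q = 1122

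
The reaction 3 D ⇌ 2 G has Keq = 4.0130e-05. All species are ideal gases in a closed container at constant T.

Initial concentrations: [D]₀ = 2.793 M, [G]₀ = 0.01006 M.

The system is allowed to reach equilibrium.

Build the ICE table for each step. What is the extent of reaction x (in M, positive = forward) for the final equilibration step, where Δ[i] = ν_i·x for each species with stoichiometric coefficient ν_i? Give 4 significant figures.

x = 0.009528 M

Q₀ = 4.6450e-06 vs Keq = 4.0130e-05 ⇒ Q<K, forward
Step 1:
                    D           G
  Initial       2.793     0.01006
  Change     -0.02858     0.01906
  Equil         2.764     0.02912
  solve Keq expr → x = 0.009528; check Q = 4.0130e-05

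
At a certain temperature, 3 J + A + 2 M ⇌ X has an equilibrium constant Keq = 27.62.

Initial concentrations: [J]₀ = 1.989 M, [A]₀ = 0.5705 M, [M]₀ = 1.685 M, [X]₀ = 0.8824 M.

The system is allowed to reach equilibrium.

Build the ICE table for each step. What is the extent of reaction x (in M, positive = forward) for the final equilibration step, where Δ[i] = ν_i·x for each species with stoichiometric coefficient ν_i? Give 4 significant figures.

x = 0.4149 M

Q₀ = 0.06923 vs Keq = 27.62 ⇒ Q<K, forward
Step 1:
                    J           A           M           X
  init          1.989      0.5705       1.685      0.8824
  Δ            -1.245     -0.4149     -0.8297      0.4149
  eq           0.7444      0.1556      0.8553       1.297
  solve Keq expr → x = 0.4149; check Q = 27.62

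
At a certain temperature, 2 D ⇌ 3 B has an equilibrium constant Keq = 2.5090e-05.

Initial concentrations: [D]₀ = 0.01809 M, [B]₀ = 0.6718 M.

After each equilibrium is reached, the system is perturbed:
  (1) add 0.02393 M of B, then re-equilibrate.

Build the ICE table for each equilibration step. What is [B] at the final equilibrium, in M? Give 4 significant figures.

[B]_eq = 0.0177 M

Q₀ = 926.5 vs Keq = 2.5090e-05 ⇒ Q>K, reverse
Step 1:
                    D           B
  init        0.01809      0.6718
  Δ            0.4363     -0.6545
  eq           0.4544      0.0173
  solve Keq expr → x = -0.2182; check Q = 2.5090e-05
Then add 0.02393 M of B.
Step 2:
                    D           B
  init         0.4544     0.04123
  Δ           0.01569    -0.02353
  eq           0.4701      0.0177
  solve Keq expr → x = -0.007845; check Q = 2.5090e-05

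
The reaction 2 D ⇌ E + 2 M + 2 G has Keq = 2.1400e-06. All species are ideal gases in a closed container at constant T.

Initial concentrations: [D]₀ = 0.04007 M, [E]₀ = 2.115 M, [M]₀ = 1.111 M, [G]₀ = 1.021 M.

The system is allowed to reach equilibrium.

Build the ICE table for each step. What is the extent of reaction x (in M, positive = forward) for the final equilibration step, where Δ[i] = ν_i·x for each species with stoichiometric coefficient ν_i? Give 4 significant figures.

x = -0.5046 M

Q₀ = 1695 vs Keq = 2.1400e-06 ⇒ Q>K, reverse
Step 1:
                  D         E         M         G
  init      0.04007     2.115     1.111     1.021
  Δ           1.009   -0.5046    -1.009    -1.009
  eq          1.049      1.61    0.1019   0.01187
  solve Keq expr → x = -0.5046; check Q = 2.1400e-06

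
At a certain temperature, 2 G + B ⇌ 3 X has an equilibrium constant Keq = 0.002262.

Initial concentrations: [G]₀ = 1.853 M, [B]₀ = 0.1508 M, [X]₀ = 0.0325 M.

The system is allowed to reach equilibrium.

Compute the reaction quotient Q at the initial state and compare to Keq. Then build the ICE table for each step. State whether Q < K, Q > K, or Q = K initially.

Q₀ = 6.6298e-05; Q < K (proceeds forward)

Q₀ = 6.6298e-05 vs Keq = 0.002262 ⇒ Q<K, forward
Step 1:
                  G         B         X
  init        1.853    0.1508    0.0325
  Δ        -0.04395  -0.02198   0.06593
  eq          1.809    0.1288   0.09843
  solve Keq expr → x = 0.02198; check Q = 0.002262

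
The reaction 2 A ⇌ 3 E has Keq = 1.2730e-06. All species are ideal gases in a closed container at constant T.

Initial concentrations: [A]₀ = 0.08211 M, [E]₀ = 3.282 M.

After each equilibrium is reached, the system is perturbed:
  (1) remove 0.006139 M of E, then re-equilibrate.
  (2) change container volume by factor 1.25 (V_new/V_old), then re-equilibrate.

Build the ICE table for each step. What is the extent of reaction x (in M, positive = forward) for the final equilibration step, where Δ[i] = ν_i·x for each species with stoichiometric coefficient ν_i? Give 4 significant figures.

x = 3.8209e-04 M

Q₀ = 5244 vs Keq = 1.2730e-06 ⇒ Q>K, reverse
Step 1:
                  A         E
  I         0.08211     3.282
  C           2.176    -3.263
  E           2.258   0.01865
  solve Keq expr → x = -1.088; check Q = 1.2730e-06
Then remove 0.006139 M of E.
Step 2:
                  A         E
  I           2.258   0.01251
  C       -0.004078  0.006117
  E           2.254   0.01863
  solve Keq expr → x = 0.002039; check Q = 1.2730e-06
Then change container volume by factor 1.25 (V_new/V_old).
Step 3:
                  A         E
  I           1.803    0.0149
  C       -7.6417e-04  0.001146
  E           1.802   0.01605
  solve Keq expr → x = 3.8209e-04; check Q = 1.2730e-06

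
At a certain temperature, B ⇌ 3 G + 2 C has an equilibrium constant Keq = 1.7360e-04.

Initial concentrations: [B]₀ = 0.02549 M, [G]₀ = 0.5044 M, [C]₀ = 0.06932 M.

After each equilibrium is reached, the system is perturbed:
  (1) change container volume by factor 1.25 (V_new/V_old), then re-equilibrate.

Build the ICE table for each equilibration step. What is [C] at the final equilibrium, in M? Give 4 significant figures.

Q₀ = 0.02419 vs Keq = 1.7360e-04 ⇒ Q>K, reverse
Step 1:
                   B          G          C
  Initial    0.02549     0.5044    0.06932
  Change     0.02896   -0.08689   -0.05792
  Equil      0.05445     0.4175     0.0114
  solve Keq expr → x = -0.02896; check Q = 1.7360e-04
Then change container volume by factor 1.25 (V_new/V_old).
Step 2:
                   B          G          C
  Initial    0.04356      0.334   0.009117
  Change   -0.002184   0.006552   0.004368
  Equil      0.04138     0.3406    0.01349
  solve Keq expr → x = 0.002184; check Q = 1.7360e-04

[C]_eq = 0.01349 M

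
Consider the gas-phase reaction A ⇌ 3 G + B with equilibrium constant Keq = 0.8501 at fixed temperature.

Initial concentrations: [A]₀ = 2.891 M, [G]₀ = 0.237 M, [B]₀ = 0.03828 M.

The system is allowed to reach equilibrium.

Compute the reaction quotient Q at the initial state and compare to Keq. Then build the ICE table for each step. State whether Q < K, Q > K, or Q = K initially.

Q₀ = 1.7627e-04 vs Keq = 0.8501 ⇒ Q<K, forward
Step 1:
                  A         G         B
  Initial     2.891     0.237   0.03828
  Change    -0.4576     1.373    0.4576
  Equil       2.433      1.61    0.4959
  solve Keq expr → x = 0.4576; check Q = 0.8501

Q₀ = 1.7627e-04; Q < K (proceeds forward)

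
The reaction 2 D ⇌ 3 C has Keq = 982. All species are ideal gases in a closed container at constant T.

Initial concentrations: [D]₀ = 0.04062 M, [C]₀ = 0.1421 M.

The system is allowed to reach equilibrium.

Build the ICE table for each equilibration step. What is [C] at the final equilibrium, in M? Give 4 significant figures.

[C]_eq = 0.1988 M

Q₀ = 1.739 vs Keq = 982 ⇒ Q<K, forward
Step 1:
                   D          C
  init       0.04062     0.1421
  Δ         -0.03779    0.05669
  eq        0.002828     0.1988
  solve Keq expr → x = 0.0189; check Q = 982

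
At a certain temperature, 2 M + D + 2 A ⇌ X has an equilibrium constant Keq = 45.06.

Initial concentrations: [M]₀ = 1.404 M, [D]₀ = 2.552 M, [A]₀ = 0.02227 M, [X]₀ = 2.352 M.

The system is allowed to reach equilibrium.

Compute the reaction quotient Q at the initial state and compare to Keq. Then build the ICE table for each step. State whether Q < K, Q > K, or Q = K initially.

Q₀ = 942.7; Q > K (proceeds reverse)

Q₀ = 942.7 vs Keq = 45.06 ⇒ Q>K, reverse
Step 1:
                   M          D          A          X
  Initial      1.404      2.552    0.02227      2.352
  Change     0.07311    0.03656    0.07311   -0.03656
  Equil        1.477      2.589    0.09538      2.315
  solve Keq expr → x = -0.03656; check Q = 45.06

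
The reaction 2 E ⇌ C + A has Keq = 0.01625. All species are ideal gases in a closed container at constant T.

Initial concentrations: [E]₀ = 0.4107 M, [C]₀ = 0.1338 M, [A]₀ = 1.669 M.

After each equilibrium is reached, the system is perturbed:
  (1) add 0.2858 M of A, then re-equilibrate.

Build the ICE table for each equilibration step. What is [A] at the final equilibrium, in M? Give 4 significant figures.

Q₀ = 1.324 vs Keq = 0.01625 ⇒ Q>K, reverse
Step 1:
                  E         C         A
  Initial    0.4107    0.1338     1.669
  Change     0.2582   -0.1291   -0.1291
  Equil      0.6689  0.004721      1.54
  solve Keq expr → x = -0.1291; check Q = 0.01625
Then add 0.2858 M of A.
Step 2:
                  E         C         A
  Initial    0.6689  0.004721     1.826
  Change   0.001441 -7.2026e-04 -7.2026e-04
  Equil      0.6703  0.004001     1.825
  solve Keq expr → x = -7.2026e-04; check Q = 0.01625

[A]_eq = 1.825 M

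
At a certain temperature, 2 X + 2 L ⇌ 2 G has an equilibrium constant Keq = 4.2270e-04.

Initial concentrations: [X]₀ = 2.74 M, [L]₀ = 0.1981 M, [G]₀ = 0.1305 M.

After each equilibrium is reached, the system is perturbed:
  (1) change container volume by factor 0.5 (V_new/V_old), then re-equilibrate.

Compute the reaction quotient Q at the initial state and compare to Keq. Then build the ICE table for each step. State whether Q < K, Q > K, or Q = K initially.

Q₀ = 0.0578 vs Keq = 4.2270e-04 ⇒ Q>K, reverse
Step 1:
                    X           L           G
  I              2.74      0.1981      0.1305
  C            0.1123      0.1123     -0.1123
  E             2.852      0.3104      0.0182
  solve Keq expr → x = -0.05615; check Q = 4.2270e-04
Then change container volume by factor 0.5 (V_new/V_old).
Step 2:
                    X           L           G
  I             5.705      0.6208      0.0364
  C          -0.03223    -0.03223     0.03223
  E             5.672      0.5886     0.06864
  solve Keq expr → x = 0.01612; check Q = 4.2270e-04

Q₀ = 0.0578; Q > K (proceeds reverse)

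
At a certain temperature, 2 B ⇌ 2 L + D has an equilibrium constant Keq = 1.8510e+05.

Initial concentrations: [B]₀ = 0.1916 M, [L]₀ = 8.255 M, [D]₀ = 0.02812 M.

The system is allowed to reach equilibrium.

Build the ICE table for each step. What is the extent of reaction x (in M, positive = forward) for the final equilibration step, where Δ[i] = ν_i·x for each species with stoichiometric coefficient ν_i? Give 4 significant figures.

x = 0.09239 M

Q₀ = 52.2 vs Keq = 1.8510e+05 ⇒ Q<K, forward
Step 1:
                   B          L          D
  init        0.1916      8.255    0.02812
  Δ          -0.1848     0.1848    0.09239
  eq         0.00681       8.44     0.1205
  solve Keq expr → x = 0.09239; check Q = 1.8510e+05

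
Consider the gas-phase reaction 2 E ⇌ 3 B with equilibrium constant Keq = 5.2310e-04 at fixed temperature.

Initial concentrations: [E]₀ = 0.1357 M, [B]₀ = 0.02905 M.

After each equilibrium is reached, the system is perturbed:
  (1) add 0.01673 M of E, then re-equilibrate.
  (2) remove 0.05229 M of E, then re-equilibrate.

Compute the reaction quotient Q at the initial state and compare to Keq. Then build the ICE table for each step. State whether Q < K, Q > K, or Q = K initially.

Q₀ = 0.001331 vs Keq = 5.2310e-04 ⇒ Q>K, reverse
Step 1:
                    E           B
  init         0.1357     0.02905
  Δ          0.004846   -0.007269
  eq           0.1405     0.02178
  solve Keq expr → x = -0.002423; check Q = 5.2310e-04
Then add 0.01673 M of E.
Step 2:
                    E           B
  init         0.1573     0.02178
  Δ          -0.00106     0.00159
  eq           0.1562     0.02337
  solve Keq expr → x = 5.3008e-04; check Q = 5.2310e-04
Then remove 0.05229 M of E.
Step 3:
                    E           B
  init         0.1039     0.02337
  Δ          0.003446   -0.005169
  eq           0.1074      0.0182
  solve Keq expr → x = -0.001723; check Q = 5.2310e-04

Q₀ = 0.001331; Q > K (proceeds reverse)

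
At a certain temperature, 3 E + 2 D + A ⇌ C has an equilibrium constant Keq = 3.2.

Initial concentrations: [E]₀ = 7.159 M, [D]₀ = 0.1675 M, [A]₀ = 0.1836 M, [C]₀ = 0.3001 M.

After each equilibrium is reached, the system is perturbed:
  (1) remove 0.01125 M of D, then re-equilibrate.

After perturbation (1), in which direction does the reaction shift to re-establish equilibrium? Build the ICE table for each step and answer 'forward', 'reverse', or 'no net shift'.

Q₀ = 0.1588 vs Keq = 3.2 ⇒ Q<K, forward
Step 1:
                   E          D          A          C
  I            7.159     0.1675     0.1836     0.3001
  C          -0.1745    -0.1163   -0.05816    0.05816
  E            6.985    0.05118     0.1254     0.3583
  solve Keq expr → x = 0.05816; check Q = 3.2
Then remove 0.01125 M of D.
Step 2:
                   E          D          A          C
  I            6.985    0.03993     0.1254     0.3583
  C          0.01467    0.00978    0.00489   -0.00489
  E            6.999    0.04971     0.1303     0.3534
  solve Keq expr → x = -0.00489; check Q = 3.2

Direction: reverse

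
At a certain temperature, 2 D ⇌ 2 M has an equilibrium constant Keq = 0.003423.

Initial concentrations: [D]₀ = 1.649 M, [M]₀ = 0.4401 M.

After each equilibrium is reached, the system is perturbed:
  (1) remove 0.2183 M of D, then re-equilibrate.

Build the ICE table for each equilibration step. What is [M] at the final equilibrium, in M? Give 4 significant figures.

[M]_eq = 0.1034 M

Q₀ = 0.07123 vs Keq = 0.003423 ⇒ Q>K, reverse
Step 1:
                  D         M
  I           1.649    0.4401
  C          0.3246   -0.3246
  E           1.974    0.1155
  solve Keq expr → x = -0.1623; check Q = 0.003423
Then remove 0.2183 M of D.
Step 2:
                  D         M
  I           1.755    0.1155
  C         0.01207  -0.01207
  E           1.767    0.1034
  solve Keq expr → x = -0.006033; check Q = 0.003423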